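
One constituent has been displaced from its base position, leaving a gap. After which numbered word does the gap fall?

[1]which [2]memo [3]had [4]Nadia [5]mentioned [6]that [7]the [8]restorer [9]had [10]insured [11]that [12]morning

The displaced element is "which memo" (word 2).
It is linked across 1 clause boundary (that).
It functions as the direct object of "insured", so the gap sits immediately after word 10 ("insured").
Base order: Nadia had mentioned that the restorer had insured which memo that morning.

10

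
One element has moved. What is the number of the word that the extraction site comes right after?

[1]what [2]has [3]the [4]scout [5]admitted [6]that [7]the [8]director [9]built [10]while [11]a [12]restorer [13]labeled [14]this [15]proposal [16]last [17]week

9

The displaced element is "what" (word 1).
It is linked across 1 clause boundary (that).
It functions as the direct object of "built", so the gap sits immediately after word 9 ("built").
Base order: The scout has admitted that the director built what while a restorer labeled this proposal last week.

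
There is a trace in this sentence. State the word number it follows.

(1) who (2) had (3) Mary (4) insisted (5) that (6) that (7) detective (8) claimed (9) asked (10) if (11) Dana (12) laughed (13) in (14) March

8

The displaced element is "who" (word 1).
It is linked across 2 clause boundaries (that → Ø).
It functions as the subject of "asked", so the gap sits immediately after word 8 ("claimed").
Base order: Mary had insisted that that detective claimed that who asked if Dana laughed in March.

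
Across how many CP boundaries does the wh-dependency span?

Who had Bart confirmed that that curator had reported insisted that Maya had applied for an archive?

2

"who" is extracted from the subject of "insisted".
Boundaries crossed, outermost first: [that], [Ø] — 2 in total.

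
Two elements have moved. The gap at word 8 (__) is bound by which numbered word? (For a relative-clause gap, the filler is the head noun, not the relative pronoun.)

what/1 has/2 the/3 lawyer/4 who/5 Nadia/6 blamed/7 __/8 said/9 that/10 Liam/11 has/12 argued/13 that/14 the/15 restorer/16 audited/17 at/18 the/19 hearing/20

The marked gap is inside the relative clause, the direct object of "blamed".
Its filler is the head noun "lawyer" (via "who"), at word 4.
(The other dependency links word 1 to a gap after word 17.)

4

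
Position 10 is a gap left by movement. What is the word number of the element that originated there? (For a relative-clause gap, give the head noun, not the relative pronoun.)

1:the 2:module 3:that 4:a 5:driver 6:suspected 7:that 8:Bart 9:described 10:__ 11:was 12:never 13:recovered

The gap at 10 is the object of "described", inside a relative clause.
The relative pronoun is "that" (word 3); it is bound by the head noun immediately before it.
Its filler is the head noun "module", at word 2.

2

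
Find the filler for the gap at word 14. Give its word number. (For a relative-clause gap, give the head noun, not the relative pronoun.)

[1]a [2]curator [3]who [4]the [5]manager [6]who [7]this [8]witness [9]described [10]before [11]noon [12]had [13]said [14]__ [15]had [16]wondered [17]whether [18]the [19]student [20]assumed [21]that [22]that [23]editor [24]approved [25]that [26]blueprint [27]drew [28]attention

2

The gap at 14 is the subject of "wondered", inside a relative clause.
The relative pronoun is "who" (word 3); it is bound by the head noun immediately before it.
Its filler is the head noun "curator", at word 2.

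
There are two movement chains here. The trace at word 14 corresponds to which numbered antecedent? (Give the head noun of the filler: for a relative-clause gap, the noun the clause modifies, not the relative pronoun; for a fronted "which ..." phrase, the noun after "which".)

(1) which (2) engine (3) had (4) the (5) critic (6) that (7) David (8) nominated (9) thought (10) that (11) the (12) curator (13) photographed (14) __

2

The marked gap is the direct object of "photographed".
Its filler is the fronted wh-phrase "which engine", at word 2.
(The other dependency links word 5 to a gap after word 8.)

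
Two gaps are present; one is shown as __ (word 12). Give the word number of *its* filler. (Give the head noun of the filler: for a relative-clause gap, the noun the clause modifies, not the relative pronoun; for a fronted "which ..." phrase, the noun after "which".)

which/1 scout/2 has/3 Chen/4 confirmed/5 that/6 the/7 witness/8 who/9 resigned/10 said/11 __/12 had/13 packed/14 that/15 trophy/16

The marked gap is the subject of "packed".
Its filler is the fronted wh-phrase "which scout", at word 2.
(The other dependency links word 8 to a gap after word 9.)

2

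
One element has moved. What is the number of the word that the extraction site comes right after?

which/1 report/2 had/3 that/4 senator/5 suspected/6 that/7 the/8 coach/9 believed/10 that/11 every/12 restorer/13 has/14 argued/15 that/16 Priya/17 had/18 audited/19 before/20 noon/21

The displaced element is "which report" (word 2).
It is linked across 3 clause boundaries (that → that → that).
It functions as the direct object of "audited", so the gap sits immediately after word 19 ("audited").
Base order: That senator had suspected that the coach believed that every restorer has argued that Priya had audited which report before noon.

19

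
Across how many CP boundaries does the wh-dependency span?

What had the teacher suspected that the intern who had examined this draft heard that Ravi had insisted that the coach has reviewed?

3

"what" is extracted from the object of "reviewed".
Boundaries crossed, outermost first: [that], [that], [that] — 3 in total.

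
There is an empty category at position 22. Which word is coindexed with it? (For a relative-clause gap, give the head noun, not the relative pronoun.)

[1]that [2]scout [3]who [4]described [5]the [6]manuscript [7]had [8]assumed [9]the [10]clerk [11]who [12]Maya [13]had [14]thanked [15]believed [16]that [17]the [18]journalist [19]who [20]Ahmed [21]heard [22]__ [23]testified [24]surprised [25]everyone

The gap at 22 is the subject of "testified", inside a relative clause.
The relative pronoun is "who" (word 19); it is bound by the head noun immediately before it.
Its filler is the head noun "journalist", at word 18.

18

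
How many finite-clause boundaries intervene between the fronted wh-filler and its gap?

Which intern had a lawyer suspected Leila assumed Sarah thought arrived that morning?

3

"which intern" is extracted from the subject of "arrived".
Boundaries crossed, outermost first: [Ø], [Ø], [Ø] — 3 in total.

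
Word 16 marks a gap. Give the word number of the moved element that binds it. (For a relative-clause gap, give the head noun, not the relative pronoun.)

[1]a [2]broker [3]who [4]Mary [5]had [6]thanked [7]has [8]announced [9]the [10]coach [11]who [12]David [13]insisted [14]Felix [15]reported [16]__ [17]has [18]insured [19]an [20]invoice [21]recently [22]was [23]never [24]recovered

10

The gap at 16 is the subject of "insured", inside a relative clause.
The relative pronoun is "who" (word 11); it is bound by the head noun immediately before it.
Its filler is the head noun "coach", at word 10.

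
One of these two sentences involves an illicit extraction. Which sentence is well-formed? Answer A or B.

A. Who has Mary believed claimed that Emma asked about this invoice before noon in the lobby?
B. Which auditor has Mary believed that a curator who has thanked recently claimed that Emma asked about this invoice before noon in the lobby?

A

In B, the wh-phrase is extracted from inside a complex-NP island (relative clause) (introduced by "who"), which blocks movement.
In A, the extraction path crosses only that-complement boundaries, which are transparent.
So A is grammatical.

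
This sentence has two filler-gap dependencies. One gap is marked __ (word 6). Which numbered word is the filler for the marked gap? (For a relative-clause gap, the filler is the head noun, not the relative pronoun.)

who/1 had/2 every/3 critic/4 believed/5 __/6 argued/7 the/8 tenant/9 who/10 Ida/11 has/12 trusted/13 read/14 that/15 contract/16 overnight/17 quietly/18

1

The marked gap is the subject of "argued".
Its filler is the fronted wh-phrase "who", at word 1.
(The other dependency links word 9 to a gap after word 13.)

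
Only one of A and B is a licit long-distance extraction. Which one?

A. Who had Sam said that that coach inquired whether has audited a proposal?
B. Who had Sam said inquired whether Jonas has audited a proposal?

In A, the wh-phrase is extracted from inside a wh-island (introduced by "whether"), which blocks movement.
In B, the extraction path crosses only that-complement boundaries, which are transparent.
So B is grammatical.

B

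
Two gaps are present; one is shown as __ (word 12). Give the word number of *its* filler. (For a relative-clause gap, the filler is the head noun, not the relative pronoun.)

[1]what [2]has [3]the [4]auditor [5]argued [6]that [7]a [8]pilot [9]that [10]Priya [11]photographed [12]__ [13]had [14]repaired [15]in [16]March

The marked gap is inside the relative clause, the direct object of "photographed".
Its filler is the head noun "pilot" (via "that"), at word 8.
(The other dependency links word 1 to a gap after word 14.)

8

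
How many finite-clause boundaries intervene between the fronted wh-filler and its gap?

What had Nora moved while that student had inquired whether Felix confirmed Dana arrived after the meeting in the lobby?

"what" originates inside the matrix clause — no clause boundary is crossed.

0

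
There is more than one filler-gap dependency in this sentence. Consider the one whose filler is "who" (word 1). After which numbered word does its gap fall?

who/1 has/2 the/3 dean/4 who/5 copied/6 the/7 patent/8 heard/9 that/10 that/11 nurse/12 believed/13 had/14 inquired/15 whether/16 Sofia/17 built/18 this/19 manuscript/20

The displaced element is "who" (word 1).
It is linked across 2 clause boundaries (that → Ø).
It functions as the subject of "inquired", so the gap sits immediately after word 13 ("believed").
Base order: The dean who copied the patent has heard that that nurse believed that who had inquired whether Sofia built this manuscript.

13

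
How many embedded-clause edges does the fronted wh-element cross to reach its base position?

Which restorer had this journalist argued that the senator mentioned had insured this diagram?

2

"which restorer" is extracted from the subject of "insured".
Boundaries crossed, outermost first: [that], [Ø] — 2 in total.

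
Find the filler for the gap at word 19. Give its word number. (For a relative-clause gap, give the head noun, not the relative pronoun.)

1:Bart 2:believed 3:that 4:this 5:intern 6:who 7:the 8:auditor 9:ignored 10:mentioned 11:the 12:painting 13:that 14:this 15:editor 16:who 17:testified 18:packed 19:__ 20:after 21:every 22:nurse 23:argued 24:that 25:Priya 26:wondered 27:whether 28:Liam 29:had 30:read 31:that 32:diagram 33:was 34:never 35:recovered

The gap at 19 is the object of "packed", inside a relative clause.
The relative pronoun is "that" (word 13); it is bound by the head noun immediately before it.
Its filler is the head noun "painting", at word 12.

12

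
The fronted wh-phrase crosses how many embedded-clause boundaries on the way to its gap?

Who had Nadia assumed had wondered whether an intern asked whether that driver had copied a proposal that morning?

1

"who" is extracted from the subject of "wondered".
Boundaries crossed, outermost first: [Ø] — 1 in total.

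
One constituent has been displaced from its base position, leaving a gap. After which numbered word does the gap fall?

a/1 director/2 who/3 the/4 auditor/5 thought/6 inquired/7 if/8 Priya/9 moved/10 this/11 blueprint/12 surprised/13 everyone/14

The displaced element is "a director" (word 2).
It is linked across 1 clause boundary (Ø).
It functions as the subject of "inquired", so the gap sits immediately after word 6 ("thought").
Base order: The auditor thought a director inquired if Priya moved this blueprint.

6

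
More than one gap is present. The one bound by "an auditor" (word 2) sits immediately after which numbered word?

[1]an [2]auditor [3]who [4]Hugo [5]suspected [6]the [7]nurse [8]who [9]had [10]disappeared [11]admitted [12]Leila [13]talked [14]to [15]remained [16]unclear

14

The displaced element is "an auditor" (word 2).
It is linked across 2 clause boundaries (Ø → Ø).
It functions as the object of the preposition "to" of "talked", so the gap sits immediately after word 14 ("to").
Base order: Hugo suspected the nurse who had disappeared admitted Leila talked to an auditor.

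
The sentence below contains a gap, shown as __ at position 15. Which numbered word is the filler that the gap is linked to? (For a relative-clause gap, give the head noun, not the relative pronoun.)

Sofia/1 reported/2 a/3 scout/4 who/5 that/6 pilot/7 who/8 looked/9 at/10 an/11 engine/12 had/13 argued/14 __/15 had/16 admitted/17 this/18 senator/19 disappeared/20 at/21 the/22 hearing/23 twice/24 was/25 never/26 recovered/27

The gap at 15 is the subject of "admitted", inside a relative clause.
The relative pronoun is "who" (word 5); it is bound by the head noun immediately before it.
Its filler is the head noun "scout", at word 4.

4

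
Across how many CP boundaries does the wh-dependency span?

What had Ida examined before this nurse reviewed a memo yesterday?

"what" originates inside the matrix clause — no clause boundary is crossed.

0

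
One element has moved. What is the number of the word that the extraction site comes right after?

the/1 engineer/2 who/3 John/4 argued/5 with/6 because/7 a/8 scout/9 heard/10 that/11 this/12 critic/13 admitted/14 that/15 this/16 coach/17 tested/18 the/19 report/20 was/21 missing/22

The displaced element is "the engineer" (word 2).
It functions as the object of the preposition "with" of "argued", so the gap sits immediately after word 6 ("with").
Base order: John argued with the engineer because a scout heard that this critic admitted that this coach tested the report.

6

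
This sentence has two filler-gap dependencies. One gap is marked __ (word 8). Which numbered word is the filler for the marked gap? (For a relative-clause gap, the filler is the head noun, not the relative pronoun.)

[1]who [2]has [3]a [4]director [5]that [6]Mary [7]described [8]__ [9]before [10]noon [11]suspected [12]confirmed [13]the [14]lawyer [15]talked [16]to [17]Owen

The marked gap is inside the relative clause, the direct object of "described".
Its filler is the head noun "director" (via "that"), at word 4.
(The other dependency links word 1 to a gap after word 11.)

4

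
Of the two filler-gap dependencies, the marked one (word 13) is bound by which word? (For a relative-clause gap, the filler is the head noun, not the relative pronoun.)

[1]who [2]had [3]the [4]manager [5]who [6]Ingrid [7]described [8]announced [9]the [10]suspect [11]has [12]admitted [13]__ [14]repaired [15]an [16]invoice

1

The marked gap is the subject of "repaired".
Its filler is the fronted wh-phrase "who", at word 1.
(The other dependency links word 4 to a gap after word 7.)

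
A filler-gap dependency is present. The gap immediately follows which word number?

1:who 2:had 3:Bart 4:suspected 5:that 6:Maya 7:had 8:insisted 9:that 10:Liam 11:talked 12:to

12

The displaced element is "who" (word 1).
It is linked across 2 clause boundaries (that → that).
It functions as the object of the preposition "to" of "talked", so the gap sits immediately after word 12 ("to").
Base order: Bart had suspected that Maya had insisted that Liam talked to who.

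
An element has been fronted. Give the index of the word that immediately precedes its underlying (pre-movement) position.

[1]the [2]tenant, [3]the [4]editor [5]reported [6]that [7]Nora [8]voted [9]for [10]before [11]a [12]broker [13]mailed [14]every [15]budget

The displaced element is "the tenant" (word 2).
It is linked across 1 clause boundary (that).
It functions as the object of the preposition "for" of "voted", so the gap sits immediately after word 9 ("for").
Base order: The editor reported that Nora voted for the tenant before a broker mailed every budget.

9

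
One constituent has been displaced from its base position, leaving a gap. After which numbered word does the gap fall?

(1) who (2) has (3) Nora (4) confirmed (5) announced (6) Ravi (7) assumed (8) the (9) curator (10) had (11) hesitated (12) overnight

4

The displaced element is "who" (word 1).
It is linked across 1 clause boundary (Ø).
It functions as the subject of "announced", so the gap sits immediately after word 4 ("confirmed").
Base order: Nora has confirmed that who announced Ravi assumed the curator had hesitated overnight.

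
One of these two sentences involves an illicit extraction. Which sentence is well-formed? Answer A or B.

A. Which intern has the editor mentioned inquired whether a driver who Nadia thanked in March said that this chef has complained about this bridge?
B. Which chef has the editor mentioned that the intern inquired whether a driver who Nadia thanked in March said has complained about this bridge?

A

In B, the wh-phrase is extracted from inside a wh-island (introduced by "whether"), which blocks movement.
In A, the extraction path crosses only that-complement boundaries, which are transparent.
So A is grammatical.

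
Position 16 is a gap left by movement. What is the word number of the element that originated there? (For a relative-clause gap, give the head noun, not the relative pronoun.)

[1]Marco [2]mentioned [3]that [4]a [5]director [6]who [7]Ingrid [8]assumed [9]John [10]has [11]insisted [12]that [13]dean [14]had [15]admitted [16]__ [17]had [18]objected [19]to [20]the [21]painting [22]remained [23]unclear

5

The gap at 16 is the subject of "objected", inside a relative clause.
The relative pronoun is "who" (word 6); it is bound by the head noun immediately before it.
Its filler is the head noun "director", at word 5.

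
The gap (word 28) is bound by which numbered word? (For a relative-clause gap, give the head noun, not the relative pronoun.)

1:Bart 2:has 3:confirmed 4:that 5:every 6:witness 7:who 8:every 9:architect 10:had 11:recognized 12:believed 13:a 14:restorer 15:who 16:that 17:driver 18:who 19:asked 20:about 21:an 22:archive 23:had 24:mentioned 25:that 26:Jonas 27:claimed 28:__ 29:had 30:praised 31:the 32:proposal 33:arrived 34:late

The gap at 28 is the subject of "praised", inside a relative clause.
The relative pronoun is "who" (word 15); it is bound by the head noun immediately before it.
Its filler is the head noun "restorer", at word 14.

14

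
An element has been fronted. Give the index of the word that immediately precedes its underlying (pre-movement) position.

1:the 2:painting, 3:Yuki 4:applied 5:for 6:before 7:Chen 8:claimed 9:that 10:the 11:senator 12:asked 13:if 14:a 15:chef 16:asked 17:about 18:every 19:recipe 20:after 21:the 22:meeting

The displaced element is "the painting" (word 2).
It functions as the object of the preposition "for" of "applied", so the gap sits immediately after word 5 ("for").
Base order: Yuki applied for the painting before Chen claimed that the senator asked if a chef asked about every recipe after the meeting.

5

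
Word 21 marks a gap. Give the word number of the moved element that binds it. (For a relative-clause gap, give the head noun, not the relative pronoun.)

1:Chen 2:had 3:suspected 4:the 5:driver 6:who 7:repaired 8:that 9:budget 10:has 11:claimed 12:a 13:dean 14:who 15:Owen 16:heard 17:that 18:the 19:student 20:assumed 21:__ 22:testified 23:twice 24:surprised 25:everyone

13

The gap at 21 is the subject of "testified", inside a relative clause.
The relative pronoun is "who" (word 14); it is bound by the head noun immediately before it.
Its filler is the head noun "dean", at word 13.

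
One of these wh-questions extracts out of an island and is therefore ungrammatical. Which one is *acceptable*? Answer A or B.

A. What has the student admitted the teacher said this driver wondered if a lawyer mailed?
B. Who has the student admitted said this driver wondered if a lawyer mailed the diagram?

B

In A, the wh-phrase is extracted from inside a wh-island (introduced by "if"), which blocks movement.
In B, the extraction path crosses only that-complement boundaries, which are transparent.
So B is grammatical.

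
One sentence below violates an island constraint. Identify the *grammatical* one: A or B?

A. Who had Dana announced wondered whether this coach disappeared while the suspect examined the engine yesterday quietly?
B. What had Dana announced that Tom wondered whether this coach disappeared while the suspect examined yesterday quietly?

A

In B, the wh-phrase is extracted from inside a wh-island (introduced by "whether"), which blocks movement.
In A, the extraction path crosses only that-complement boundaries, which are transparent.
So A is grammatical.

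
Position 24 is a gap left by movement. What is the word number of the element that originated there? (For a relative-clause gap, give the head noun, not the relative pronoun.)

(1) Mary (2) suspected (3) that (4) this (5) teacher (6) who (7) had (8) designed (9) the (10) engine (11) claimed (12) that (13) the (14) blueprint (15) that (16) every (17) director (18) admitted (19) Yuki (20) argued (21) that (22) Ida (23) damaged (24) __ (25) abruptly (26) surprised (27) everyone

14

The gap at 24 is the object of "damaged", inside a relative clause.
The relative pronoun is "that" (word 15); it is bound by the head noun immediately before it.
Its filler is the head noun "blueprint", at word 14.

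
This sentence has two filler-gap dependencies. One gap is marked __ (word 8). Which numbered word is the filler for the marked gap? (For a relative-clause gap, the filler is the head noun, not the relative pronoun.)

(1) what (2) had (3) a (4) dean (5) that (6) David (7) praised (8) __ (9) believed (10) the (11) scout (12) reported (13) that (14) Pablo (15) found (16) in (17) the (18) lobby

The marked gap is inside the relative clause, the direct object of "praised".
Its filler is the head noun "dean" (via "that"), at word 4.
(The other dependency links word 1 to a gap after word 15.)

4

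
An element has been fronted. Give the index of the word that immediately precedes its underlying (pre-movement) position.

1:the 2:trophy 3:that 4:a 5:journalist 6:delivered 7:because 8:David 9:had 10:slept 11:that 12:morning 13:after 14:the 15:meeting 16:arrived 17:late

The displaced element is "the trophy" (word 2).
It functions as the direct object of "delivered", so the gap sits immediately after word 6 ("delivered").
Base order: A journalist delivered the trophy because David had slept that morning after the meeting.

6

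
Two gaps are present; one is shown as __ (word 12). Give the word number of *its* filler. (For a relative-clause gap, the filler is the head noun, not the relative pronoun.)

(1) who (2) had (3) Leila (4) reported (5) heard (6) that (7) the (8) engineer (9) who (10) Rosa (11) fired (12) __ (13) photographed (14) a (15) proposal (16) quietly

8

The marked gap is inside the relative clause, the direct object of "fired".
Its filler is the head noun "engineer" (via "who"), at word 8.
(The other dependency links word 1 to a gap after word 4.)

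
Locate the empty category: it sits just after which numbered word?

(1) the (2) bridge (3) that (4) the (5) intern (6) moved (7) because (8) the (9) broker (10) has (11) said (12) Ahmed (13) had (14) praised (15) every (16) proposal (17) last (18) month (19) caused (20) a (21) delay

6

The displaced element is "the bridge" (word 2).
It functions as the direct object of "moved", so the gap sits immediately after word 6 ("moved").
Base order: The intern moved the bridge because the broker has said Ahmed had praised every proposal last month.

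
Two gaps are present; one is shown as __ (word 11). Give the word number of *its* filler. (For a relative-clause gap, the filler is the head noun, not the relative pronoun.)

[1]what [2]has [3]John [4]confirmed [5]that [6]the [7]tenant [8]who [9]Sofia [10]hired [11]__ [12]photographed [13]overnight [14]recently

7

The marked gap is inside the relative clause, the direct object of "hired".
Its filler is the head noun "tenant" (via "who"), at word 7.
(The other dependency links word 1 to a gap after word 12.)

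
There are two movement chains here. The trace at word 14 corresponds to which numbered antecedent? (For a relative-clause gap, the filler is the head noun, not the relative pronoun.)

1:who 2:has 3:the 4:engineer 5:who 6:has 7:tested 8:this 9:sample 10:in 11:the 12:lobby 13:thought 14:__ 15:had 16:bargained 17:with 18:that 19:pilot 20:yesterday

The marked gap is the subject of "bargained".
Its filler is the fronted wh-phrase "who", at word 1.
(The other dependency links word 4 to a gap after word 5.)

1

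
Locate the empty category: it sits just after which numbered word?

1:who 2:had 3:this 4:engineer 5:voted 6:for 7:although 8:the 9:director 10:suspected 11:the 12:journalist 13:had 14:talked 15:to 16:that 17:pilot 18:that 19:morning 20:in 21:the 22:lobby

6

The displaced element is "who" (word 1).
It functions as the object of the preposition "for" of "voted", so the gap sits immediately after word 6 ("for").
Base order: This engineer had voted for who although the director suspected the journalist had talked to that pilot that morning in the lobby.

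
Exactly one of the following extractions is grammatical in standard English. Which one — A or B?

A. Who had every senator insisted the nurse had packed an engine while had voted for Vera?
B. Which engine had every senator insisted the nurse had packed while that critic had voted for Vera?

B

In A, the wh-phrase is extracted from inside an adjunct island (introduced by "while"), which blocks movement.
In B, the extraction path crosses only that-complement boundaries, which are transparent.
So B is grammatical.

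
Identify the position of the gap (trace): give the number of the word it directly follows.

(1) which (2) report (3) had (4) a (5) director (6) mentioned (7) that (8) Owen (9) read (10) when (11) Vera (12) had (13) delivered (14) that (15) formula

The displaced element is "which report" (word 2).
It is linked across 1 clause boundary (that).
It functions as the direct object of "read", so the gap sits immediately after word 9 ("read").
Base order: A director had mentioned that Owen read which report when Vera had delivered that formula.

9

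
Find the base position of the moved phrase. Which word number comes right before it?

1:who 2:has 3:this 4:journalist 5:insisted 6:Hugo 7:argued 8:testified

7

The displaced element is "who" (word 1).
It is linked across 2 clause boundaries (Ø → Ø).
It functions as the subject of "testified", so the gap sits immediately after word 7 ("argued").
Base order: This journalist has insisted Hugo argued that who testified.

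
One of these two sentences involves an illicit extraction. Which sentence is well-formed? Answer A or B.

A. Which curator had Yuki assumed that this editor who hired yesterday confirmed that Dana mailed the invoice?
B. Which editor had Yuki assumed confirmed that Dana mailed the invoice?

B

In A, the wh-phrase is extracted from inside a complex-NP island (relative clause) (introduced by "who"), which blocks movement.
In B, the extraction path crosses only that-complement boundaries, which are transparent.
So B is grammatical.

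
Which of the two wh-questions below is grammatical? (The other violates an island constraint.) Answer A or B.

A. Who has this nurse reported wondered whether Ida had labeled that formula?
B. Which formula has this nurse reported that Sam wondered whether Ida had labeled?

In B, the wh-phrase is extracted from inside a wh-island (introduced by "whether"), which blocks movement.
In A, the extraction path crosses only that-complement boundaries, which are transparent.
So A is grammatical.

A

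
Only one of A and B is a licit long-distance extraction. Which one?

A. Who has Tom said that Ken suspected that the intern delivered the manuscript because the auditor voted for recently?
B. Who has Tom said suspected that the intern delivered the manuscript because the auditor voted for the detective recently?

B

In A, the wh-phrase is extracted from inside an adjunct island (introduced by "because"), which blocks movement.
In B, the extraction path crosses only that-complement boundaries, which are transparent.
So B is grammatical.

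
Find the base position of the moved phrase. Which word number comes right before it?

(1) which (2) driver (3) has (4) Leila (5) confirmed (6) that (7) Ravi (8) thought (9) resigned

The displaced element is "which driver" (word 2).
It is linked across 2 clause boundaries (that → Ø).
It functions as the subject of "resigned", so the gap sits immediately after word 8 ("thought").
Base order: Leila has confirmed that Ravi thought which driver resigned.

8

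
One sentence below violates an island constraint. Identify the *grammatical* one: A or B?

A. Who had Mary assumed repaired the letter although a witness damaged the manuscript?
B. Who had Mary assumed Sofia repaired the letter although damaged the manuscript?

In B, the wh-phrase is extracted from inside an adjunct island (introduced by "although"), which blocks movement.
In A, the extraction path crosses only that-complement boundaries, which are transparent.
So A is grammatical.

A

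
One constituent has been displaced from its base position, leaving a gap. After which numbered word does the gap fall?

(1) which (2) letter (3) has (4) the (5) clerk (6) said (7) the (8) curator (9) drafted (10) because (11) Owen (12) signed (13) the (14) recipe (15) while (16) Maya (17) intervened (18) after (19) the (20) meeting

The displaced element is "which letter" (word 2).
It is linked across 1 clause boundary (Ø).
It functions as the direct object of "drafted", so the gap sits immediately after word 9 ("drafted").
Base order: The clerk has said the curator drafted which letter because Owen signed the recipe while Maya intervened after the meeting.

9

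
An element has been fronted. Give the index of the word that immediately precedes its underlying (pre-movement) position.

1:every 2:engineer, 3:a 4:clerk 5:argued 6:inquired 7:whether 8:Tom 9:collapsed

5

The displaced element is "every engineer" (word 2).
It is linked across 1 clause boundary (Ø).
It functions as the subject of "inquired", so the gap sits immediately after word 5 ("argued").
Base order: A clerk argued that every engineer inquired whether Tom collapsed.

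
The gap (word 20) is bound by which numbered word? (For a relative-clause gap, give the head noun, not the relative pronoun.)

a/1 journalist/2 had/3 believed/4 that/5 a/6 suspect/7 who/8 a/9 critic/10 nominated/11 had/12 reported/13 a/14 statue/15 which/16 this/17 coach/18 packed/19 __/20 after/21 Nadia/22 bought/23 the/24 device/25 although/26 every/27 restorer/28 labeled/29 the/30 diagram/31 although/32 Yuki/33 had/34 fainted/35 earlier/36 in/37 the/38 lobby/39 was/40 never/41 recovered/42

15

The gap at 20 is the object of "packed", inside a relative clause.
The relative pronoun is "which" (word 16); it is bound by the head noun immediately before it.
Its filler is the head noun "statue", at word 15.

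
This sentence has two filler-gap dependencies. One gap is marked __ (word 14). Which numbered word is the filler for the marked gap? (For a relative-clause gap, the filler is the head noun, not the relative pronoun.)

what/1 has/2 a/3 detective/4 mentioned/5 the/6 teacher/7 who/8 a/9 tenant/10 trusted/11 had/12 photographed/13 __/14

1

The marked gap is the direct object of "photographed".
Its filler is the fronted wh-phrase "what", at word 1.
(The other dependency links word 7 to a gap after word 11.)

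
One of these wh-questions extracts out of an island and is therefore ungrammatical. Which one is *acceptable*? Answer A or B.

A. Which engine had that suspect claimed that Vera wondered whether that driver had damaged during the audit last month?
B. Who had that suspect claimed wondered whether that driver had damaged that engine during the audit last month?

In A, the wh-phrase is extracted from inside a wh-island (introduced by "whether"), which blocks movement.
In B, the extraction path crosses only that-complement boundaries, which are transparent.
So B is grammatical.

B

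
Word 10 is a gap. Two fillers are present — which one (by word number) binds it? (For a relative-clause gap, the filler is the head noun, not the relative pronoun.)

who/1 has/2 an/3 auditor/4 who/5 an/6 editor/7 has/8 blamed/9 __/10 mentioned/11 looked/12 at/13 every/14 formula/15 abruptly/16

4

The marked gap is inside the relative clause, the direct object of "blamed".
Its filler is the head noun "auditor" (via "who"), at word 4.
(The other dependency links word 1 to a gap after word 11.)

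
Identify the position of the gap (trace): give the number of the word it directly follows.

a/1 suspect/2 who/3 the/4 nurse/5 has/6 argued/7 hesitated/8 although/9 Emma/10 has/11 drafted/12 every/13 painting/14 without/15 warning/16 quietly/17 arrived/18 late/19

7

The displaced element is "a suspect" (word 2).
It is linked across 1 clause boundary (Ø).
It functions as the subject of "hesitated", so the gap sits immediately after word 7 ("argued").
Base order: The nurse has argued that a suspect hesitated although Emma has drafted every painting without warning quietly.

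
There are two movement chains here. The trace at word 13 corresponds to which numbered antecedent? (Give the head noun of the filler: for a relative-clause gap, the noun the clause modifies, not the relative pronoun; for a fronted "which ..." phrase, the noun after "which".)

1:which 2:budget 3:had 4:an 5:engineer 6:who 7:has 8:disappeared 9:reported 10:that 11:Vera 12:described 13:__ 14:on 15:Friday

The marked gap is the direct object of "described".
Its filler is the fronted wh-phrase "which budget", at word 2.
(The other dependency links word 5 to a gap after word 6.)

2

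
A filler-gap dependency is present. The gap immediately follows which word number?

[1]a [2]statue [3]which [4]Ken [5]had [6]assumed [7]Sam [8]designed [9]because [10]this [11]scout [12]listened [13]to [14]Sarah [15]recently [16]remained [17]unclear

The displaced element is "a statue" (word 2).
It is linked across 1 clause boundary (Ø).
It functions as the direct object of "designed", so the gap sits immediately after word 8 ("designed").
Base order: Ken had assumed Sam designed a statue because this scout listened to Sarah recently.

8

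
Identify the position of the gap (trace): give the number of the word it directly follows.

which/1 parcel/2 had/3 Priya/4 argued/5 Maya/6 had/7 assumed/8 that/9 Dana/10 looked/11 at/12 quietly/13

The displaced element is "which parcel" (word 2).
It is linked across 2 clause boundaries (Ø → that).
It functions as the object of the preposition "at" of "looked", so the gap sits immediately after word 12 ("at").
Base order: Priya had argued Maya had assumed that Dana looked at which parcel quietly.

12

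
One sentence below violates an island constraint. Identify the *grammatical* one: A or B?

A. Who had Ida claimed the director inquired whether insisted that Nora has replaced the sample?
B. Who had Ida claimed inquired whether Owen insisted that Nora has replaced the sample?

B

In A, the wh-phrase is extracted from inside a wh-island (introduced by "whether"), which blocks movement.
In B, the extraction path crosses only that-complement boundaries, which are transparent.
So B is grammatical.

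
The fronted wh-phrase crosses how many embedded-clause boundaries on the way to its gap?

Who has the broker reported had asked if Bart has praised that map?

1

"who" is extracted from the subject of "asked".
Boundaries crossed, outermost first: [Ø] — 1 in total.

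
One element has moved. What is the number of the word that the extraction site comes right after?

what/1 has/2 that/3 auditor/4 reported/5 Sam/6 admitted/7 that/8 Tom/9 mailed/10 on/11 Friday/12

10

The displaced element is "what" (word 1).
It is linked across 2 clause boundaries (Ø → that).
It functions as the direct object of "mailed", so the gap sits immediately after word 10 ("mailed").
Base order: That auditor has reported Sam admitted that Tom mailed what on Friday.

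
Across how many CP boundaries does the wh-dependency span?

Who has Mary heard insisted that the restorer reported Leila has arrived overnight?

1

"who" is extracted from the subject of "insisted".
Boundaries crossed, outermost first: [Ø] — 1 in total.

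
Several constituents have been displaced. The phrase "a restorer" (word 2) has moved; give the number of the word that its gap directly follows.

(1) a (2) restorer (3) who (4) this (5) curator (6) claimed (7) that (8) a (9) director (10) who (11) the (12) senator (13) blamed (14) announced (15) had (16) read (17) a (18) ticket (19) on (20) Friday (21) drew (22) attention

14

The displaced element is "a restorer" (word 2).
It is linked across 2 clause boundaries (that → Ø).
It functions as the subject of "read", so the gap sits immediately after word 14 ("announced").
Base order: This curator claimed that a director who the senator blamed announced that a restorer had read a ticket on Friday.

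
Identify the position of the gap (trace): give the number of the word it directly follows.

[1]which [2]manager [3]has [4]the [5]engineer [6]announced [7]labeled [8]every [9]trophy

The displaced element is "which manager" (word 2).
It is linked across 1 clause boundary (Ø).
It functions as the subject of "labeled", so the gap sits immediately after word 6 ("announced").
Base order: The engineer has announced that which manager labeled every trophy.

6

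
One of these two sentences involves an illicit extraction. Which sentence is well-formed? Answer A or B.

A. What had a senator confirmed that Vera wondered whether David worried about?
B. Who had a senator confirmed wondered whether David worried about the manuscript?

In A, the wh-phrase is extracted from inside a wh-island (introduced by "whether"), which blocks movement.
In B, the extraction path crosses only that-complement boundaries, which are transparent.
So B is grammatical.

B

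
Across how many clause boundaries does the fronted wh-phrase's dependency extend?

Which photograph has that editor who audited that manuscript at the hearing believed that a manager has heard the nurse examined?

"which photograph" is extracted from the object of "examined".
Boundaries crossed, outermost first: [that], [Ø] — 2 in total.

2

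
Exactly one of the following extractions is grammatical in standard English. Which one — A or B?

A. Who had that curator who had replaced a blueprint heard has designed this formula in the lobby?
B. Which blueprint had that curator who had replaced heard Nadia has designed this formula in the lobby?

A

In B, the wh-phrase is extracted from inside a complex-NP island (relative clause) (introduced by "who"), which blocks movement.
In A, the extraction path crosses only that-complement boundaries, which are transparent.
So A is grammatical.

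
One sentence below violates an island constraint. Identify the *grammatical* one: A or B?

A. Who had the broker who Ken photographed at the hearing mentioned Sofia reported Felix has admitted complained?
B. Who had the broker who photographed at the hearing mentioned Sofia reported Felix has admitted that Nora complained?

A

In B, the wh-phrase is extracted from inside a complex-NP island (relative clause) (introduced by "who"), which blocks movement.
In A, the extraction path crosses only that-complement boundaries, which are transparent.
So A is grammatical.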